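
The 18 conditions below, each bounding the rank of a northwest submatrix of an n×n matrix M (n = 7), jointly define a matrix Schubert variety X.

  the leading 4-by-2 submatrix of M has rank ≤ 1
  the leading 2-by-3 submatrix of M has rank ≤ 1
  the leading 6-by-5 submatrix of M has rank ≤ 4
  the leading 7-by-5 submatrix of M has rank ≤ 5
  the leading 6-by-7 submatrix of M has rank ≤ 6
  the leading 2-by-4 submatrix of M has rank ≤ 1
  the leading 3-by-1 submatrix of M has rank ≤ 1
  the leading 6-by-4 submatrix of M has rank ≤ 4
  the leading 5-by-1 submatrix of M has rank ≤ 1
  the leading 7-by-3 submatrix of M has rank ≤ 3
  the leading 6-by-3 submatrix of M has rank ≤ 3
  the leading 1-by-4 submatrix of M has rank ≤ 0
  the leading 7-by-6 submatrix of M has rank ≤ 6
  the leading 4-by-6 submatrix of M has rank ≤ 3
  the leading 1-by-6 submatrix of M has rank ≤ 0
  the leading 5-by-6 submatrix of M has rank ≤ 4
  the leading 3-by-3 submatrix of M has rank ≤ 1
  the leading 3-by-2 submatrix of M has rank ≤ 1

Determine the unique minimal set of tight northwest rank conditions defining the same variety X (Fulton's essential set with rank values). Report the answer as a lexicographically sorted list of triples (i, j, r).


Rank table r_w(7×7) implied by the 18 constraints:

  0, 0, 0, 0, 0, 0, 1
  1, 1, 1, 1, 1, 1, 2
  1, 1, 1, 2, 2, 2, 3
  1, 1, 2, 3, 3, 3, 4
  1, 2, 3, 4, 4, 4, 5
  1, 2, 3, 4, 4, 5, 6
  1, 2, 3, 4, 5, 6, 7

second differences of R give the permutation w = (7, 1, 4, 3, 2, 6, 5).

D(w) has 10 cells with 4 SE-corners; essential set:

[(1, 6, 0), (3, 3, 1), (4, 2, 1), (6, 5, 4)]


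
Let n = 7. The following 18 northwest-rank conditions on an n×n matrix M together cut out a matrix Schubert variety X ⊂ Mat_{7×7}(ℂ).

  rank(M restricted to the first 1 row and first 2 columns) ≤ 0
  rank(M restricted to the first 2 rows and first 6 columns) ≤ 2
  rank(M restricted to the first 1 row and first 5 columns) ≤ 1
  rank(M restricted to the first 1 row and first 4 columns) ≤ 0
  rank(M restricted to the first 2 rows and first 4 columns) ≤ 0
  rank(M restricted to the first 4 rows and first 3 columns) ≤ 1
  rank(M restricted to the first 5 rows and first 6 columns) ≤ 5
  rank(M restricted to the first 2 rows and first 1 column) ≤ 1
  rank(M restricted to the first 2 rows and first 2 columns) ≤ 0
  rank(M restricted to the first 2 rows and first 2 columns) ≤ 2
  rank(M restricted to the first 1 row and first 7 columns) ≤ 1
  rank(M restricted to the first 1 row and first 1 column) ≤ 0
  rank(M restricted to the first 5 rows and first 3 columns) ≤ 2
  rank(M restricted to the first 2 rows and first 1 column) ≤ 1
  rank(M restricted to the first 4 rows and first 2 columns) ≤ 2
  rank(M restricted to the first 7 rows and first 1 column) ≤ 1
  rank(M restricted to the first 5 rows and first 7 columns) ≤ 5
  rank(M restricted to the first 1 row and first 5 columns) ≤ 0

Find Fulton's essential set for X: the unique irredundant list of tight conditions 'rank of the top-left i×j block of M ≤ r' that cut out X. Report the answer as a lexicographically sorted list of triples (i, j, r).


Rank table r_w(7×7) implied by the 18 constraints:

  0, 0, 0, 0, 0, 1, 1
  0, 0, 0, 0, 1, 2, 2
  1, 1, 1, 1, 2, 3, 3
  1, 1, 1, 2, 3, 4, 4
  1, 2, 2, 3, 4, 5, 5
  1, 2, 3, 4, 5, 6, 6
  1, 2, 3, 4, 5, 6, 7

so w = (6, 5, 1, 4, 2, 3, 7).

Rothe diagram D(w) (11 cells), 3 SE-corners (essential conditions):

[(1, 5, 0), (2, 4, 0), (4, 3, 1)]


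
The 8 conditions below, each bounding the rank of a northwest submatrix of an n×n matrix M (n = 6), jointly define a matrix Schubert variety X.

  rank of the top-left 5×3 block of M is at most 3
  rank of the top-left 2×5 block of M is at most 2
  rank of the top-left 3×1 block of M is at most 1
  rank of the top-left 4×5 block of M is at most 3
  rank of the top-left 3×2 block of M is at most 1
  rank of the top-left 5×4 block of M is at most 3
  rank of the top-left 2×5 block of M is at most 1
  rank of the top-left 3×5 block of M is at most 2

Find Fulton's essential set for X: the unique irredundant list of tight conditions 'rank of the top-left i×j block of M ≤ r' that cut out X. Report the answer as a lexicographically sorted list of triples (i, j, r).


Computing R[i][j] = min implied NW-rank bound (n=6, 8 conditions):

  row 1: 1  1  1  1  1  1
  row 2: 1  1  1  1  1  2
  row 3: 1  1  2  2  2  3
  row 4: 1  2  3  3  3  4
  row 5: 1  2  3  3  4  5
  row 6: 1  2  3  4  5  6

hence w(1..6) = (1, 6, 3, 2, 5, 4).

ℓ(w)=6; the 3 essential cells (i,j,r):

[(2, 5, 1), (3, 2, 1), (5, 4, 3)]


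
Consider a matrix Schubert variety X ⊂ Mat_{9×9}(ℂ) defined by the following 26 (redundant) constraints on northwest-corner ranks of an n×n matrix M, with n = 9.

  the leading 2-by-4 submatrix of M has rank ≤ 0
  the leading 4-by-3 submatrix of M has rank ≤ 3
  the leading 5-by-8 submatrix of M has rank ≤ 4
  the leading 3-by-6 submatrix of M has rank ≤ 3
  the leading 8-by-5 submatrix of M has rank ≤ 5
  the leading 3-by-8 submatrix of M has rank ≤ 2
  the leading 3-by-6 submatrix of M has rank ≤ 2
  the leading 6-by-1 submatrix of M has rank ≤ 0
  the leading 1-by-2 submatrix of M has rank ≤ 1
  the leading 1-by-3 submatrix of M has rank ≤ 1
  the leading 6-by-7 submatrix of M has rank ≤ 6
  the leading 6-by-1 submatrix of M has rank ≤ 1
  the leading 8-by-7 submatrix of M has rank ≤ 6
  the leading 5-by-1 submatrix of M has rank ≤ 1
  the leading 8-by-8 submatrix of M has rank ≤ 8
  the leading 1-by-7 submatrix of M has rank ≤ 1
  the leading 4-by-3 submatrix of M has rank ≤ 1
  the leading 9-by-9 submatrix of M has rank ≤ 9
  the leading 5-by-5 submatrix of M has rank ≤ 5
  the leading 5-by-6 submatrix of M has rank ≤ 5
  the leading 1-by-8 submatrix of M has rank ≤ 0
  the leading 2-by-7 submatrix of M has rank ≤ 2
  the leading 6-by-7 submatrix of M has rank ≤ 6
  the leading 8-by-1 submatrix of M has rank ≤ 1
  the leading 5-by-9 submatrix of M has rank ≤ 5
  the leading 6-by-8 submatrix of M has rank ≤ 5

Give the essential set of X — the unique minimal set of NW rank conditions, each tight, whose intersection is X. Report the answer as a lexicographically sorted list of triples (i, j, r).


Rank table r_w(9×9) implied by the 26 constraints:

  0 0 0 0 0 0 0 0 1
  0 0 0 0 1 1 1 1 2
  0 1 1 1 2 2 2 2 3
  0 1 1 2 3 3 3 3 4
  0 1 2 3 4 4 4 4 5
  0 1 2 3 4 5 5 5 6
  1 2 3 4 5 6 6 6 7
  1 2 3 4 5 6 6 7 8
  1 2 3 4 5 6 7 8 9

hence w(1..9) = (9, 5, 2, 4, 3, 6, 1, 8, 7).

Fulton essential set (5 of the 18 Rothe cells):

[(1, 8, 0), (2, 4, 0), (4, 3, 1), (6, 1, 0), (8, 7, 6)]


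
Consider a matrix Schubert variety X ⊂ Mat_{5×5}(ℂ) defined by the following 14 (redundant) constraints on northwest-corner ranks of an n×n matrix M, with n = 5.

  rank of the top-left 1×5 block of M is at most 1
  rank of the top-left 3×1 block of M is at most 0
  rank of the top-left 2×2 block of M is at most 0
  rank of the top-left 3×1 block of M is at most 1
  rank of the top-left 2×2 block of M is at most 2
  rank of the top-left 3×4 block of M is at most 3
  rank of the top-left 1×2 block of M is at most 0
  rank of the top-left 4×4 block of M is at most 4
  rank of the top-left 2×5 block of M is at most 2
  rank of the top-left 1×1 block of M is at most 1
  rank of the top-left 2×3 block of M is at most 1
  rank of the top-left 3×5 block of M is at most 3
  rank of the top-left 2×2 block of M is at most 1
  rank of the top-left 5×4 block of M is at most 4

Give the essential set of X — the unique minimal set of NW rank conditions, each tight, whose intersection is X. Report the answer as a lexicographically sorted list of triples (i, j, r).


Rank table r_w(5×5) implied by the 14 constraints:

  row 1: 0, 0, 1, 1, 1
  row 2: 0, 0, 1, 2, 2
  row 3: 0, 1, 2, 3, 3
  row 4: 1, 2, 3, 4, 4
  row 5: 1, 2, 3, 4, 5

second differences of R give the permutation w = (3, 4, 2, 1, 5).

|D(w)|=5, |Ess(w)|=2:

[(2, 2, 0), (3, 1, 0)]


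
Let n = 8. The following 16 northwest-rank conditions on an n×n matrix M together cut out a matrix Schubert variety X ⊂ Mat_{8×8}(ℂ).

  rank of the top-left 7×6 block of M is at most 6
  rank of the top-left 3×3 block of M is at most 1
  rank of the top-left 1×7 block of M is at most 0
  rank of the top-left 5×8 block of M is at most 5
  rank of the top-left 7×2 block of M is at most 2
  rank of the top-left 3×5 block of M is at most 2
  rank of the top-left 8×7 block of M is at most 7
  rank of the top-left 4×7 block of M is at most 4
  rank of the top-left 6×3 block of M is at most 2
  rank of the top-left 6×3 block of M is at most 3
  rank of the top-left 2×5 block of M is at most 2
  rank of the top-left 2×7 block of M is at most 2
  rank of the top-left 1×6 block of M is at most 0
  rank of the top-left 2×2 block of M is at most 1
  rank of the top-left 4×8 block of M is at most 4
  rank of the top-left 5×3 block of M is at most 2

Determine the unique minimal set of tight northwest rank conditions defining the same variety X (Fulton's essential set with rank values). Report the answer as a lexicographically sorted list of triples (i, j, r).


Reconstructing r_w from the 16 given conditions:

  i=1: 0 | 0 | 0 | 0 | 0 | 0 | 0 | 1
  i=2: 1 | 1 | 1 | 1 | 1 | 1 | 1 | 2
  i=3: 1 | 1 | 1 | 2 | 2 | 2 | 2 | 3
  i=4: 1 | 2 | 2 | 3 | 3 | 3 | 3 | 4
  i=5: 1 | 2 | 2 | 3 | 4 | 4 | 4 | 5
  i=6: 1 | 2 | 2 | 3 | 4 | 5 | 5 | 6
  i=7: 1 | 2 | 3 | 4 | 5 | 6 | 6 | 7
  i=8: 1 | 2 | 3 | 4 | 5 | 6 | 7 | 8

second differences of R give the permutation w = (8, 1, 4, 2, 5, 6, 3, 7).

D(w) has 11 cells with 3 SE-corners; essential set:

[(1, 7, 0), (3, 3, 1), (6, 3, 2)]


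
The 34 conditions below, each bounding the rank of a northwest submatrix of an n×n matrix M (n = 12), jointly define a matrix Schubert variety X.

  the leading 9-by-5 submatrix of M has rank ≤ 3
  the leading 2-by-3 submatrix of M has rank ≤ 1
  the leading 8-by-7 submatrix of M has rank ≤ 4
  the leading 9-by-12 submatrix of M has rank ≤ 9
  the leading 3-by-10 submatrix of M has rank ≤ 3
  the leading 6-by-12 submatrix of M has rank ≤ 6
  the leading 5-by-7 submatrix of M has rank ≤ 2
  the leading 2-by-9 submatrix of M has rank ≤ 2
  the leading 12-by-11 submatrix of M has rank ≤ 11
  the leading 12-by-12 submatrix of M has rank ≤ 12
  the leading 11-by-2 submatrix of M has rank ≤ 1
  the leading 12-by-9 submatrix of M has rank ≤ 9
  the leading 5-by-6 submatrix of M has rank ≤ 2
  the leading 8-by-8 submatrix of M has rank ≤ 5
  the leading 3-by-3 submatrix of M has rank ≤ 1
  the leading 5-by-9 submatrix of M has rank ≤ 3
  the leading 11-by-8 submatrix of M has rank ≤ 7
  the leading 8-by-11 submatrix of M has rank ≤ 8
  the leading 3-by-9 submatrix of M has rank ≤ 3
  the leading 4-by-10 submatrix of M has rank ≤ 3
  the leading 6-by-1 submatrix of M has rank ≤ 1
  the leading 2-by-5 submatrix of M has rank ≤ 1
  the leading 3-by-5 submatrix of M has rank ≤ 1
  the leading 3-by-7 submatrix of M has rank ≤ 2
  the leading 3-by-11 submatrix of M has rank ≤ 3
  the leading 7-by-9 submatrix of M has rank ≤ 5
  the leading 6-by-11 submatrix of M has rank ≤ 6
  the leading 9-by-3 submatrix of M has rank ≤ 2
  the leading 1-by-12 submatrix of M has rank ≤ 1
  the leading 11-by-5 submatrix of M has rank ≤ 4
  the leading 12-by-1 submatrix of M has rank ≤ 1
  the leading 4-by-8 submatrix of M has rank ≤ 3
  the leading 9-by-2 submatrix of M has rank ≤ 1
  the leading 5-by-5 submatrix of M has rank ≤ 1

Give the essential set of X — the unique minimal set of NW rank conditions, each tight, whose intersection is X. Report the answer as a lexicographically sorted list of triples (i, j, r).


Reconstructing r_w from the 34 given conditions:

  R[1]: 1 1 1 1 1 1 1 1 1 1 1 1
  R[2]: 1 1 1 1 1 2 2 2 2 2 2 2
  R[3]: 1 1 1 1 1 2 2 3 3 3 3 3
  R[4]: 1 1 1 1 1 2 2 3 3 3 4 4
  R[5]: 1 1 1 1 1 2 2 3 3 4 5 5
  R[6]: 1 1 2 2 2 3 3 4 4 5 6 6
  R[7]: 1 1 2 3 3 4 4 5 5 6 7 7
  R[8]: 1 1 2 3 3 4 4 5 6 7 8 8
  R[9]: 1 1 2 3 3 4 5 6 7 8 9 9
  R[10]: 1 1 2 3 4 5 6 7 8 9 10 10
  R[11]: 1 1 2 3 4 5 6 7 8 9 10 11
  R[12]: 1 2 3 4 5 6 7 8 9 10 11 12

second differences of R give the permutation w = (1, 6, 8, 11, 10, 3, 4, 9, 7, 5, 12, 2).

D(w) has 31 cells with 7 SE-corners; essential set:

[(4, 10, 3), (5, 5, 1), (5, 7, 2), (5, 9, 3), (8, 7, 4), (9, 5, 3), (11, 2, 1)]


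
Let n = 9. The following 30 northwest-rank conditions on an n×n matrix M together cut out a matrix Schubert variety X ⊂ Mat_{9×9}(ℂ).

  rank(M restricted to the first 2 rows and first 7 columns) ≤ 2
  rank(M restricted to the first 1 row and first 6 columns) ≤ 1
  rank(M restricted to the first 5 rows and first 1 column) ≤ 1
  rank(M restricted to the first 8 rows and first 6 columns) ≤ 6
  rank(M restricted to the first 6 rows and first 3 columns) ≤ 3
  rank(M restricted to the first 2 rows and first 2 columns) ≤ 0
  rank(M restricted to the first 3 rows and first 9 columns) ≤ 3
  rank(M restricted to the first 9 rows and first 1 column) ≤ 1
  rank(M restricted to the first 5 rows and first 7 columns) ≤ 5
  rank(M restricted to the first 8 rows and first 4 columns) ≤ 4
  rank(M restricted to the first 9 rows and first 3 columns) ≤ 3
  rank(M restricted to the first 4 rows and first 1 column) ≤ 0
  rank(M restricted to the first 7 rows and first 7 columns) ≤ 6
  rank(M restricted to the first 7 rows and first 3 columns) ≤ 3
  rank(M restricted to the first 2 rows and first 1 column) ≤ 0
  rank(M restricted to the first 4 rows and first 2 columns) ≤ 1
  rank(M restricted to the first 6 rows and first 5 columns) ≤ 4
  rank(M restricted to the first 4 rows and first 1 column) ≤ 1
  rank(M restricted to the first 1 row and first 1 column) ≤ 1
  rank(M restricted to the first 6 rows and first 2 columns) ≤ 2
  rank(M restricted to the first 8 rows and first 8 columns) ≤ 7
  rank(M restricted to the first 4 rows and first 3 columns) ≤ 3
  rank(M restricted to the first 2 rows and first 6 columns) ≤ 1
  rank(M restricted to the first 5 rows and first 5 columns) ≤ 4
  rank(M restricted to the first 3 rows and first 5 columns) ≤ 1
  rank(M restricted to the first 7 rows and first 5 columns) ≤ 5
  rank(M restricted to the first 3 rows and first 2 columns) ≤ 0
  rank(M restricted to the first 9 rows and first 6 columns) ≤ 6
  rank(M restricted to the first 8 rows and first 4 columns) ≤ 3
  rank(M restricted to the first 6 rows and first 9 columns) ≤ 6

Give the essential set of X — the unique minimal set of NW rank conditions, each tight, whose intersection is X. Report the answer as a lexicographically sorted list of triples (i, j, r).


Rank table r_w(9×9) implied by the 30 constraints:

  R[1]: 0  0  1  1  1  1  1  1  1
  R[2]: 0  0  1  1  1  1  2  2  2
  R[3]: 0  0  1  1  1  2  3  3  3
  R[4]: 0  1  2  2  2  3  4  4  4
  R[5]: 1  2  3  3  3  4  5  5  5
  R[6]: 1  2  3  3  4  5  6  6  6
  R[7]: 1  2  3  3  4  5  6  7  7
  R[8]: 1  2  3  3  4  5  6  7  8
  R[9]: 1  2  3  4  5  6  7  8  9

the unique w with this rank table is (3, 7, 6, 2, 1, 5, 8, 9, 4).

Rothe diagram D(w) (15 cells), 5 SE-corners (essential conditions):

[(2, 6, 1), (3, 2, 0), (3, 5, 1), (4, 1, 0), (8, 4, 3)]


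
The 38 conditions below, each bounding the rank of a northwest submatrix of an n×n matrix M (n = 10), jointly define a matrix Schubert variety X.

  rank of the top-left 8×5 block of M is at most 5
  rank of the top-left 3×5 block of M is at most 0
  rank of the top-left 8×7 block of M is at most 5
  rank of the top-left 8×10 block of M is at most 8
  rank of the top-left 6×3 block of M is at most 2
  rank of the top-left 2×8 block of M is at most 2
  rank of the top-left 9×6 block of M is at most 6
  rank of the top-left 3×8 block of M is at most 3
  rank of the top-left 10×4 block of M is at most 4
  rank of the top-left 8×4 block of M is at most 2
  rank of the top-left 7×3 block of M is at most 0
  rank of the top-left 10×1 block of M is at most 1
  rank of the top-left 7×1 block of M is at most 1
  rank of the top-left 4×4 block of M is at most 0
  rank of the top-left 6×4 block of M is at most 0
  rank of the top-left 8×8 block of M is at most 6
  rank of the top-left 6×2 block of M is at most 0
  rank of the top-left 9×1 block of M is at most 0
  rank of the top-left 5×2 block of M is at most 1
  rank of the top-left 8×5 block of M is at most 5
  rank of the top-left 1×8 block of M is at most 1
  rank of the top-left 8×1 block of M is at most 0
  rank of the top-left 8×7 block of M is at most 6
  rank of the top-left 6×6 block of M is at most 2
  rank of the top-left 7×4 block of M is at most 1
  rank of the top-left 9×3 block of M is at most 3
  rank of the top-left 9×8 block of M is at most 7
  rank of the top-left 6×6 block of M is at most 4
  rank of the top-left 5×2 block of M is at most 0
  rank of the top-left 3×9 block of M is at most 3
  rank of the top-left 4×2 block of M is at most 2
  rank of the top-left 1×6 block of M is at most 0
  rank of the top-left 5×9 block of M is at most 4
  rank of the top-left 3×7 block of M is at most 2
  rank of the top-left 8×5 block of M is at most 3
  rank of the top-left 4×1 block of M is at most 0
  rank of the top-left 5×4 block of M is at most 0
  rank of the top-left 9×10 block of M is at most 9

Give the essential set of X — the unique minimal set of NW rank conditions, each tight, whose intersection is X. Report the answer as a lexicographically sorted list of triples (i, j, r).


Computing R[i][j] = min implied NW-rank bound (n=10, 38 conditions):

  i=1: 0  0  0  0  0  0  1  1  1  1
  i=2: 0  0  0  0  0  1  2  2  2  2
  i=3: 0  0  0  0  0  1  2  3  3  3
  i=4: 0  0  0  0  1  2  3  4  4  4
  i=5: 0  0  0  0  1  2  3  4  4  5
  i=6: 0  0  0  0  1  2  3  4  5  6
  i=7: 0  0  0  1  2  3  4  5  6  7
  i=8: 0  1  1  2  3  4  5  6  7  8
  i=9: 0  1  2  3  4  5  6  7  8  9
  i=10: 1  2  3  4  5  6  7  8  9  10

the unique w with this rank table is (7, 6, 8, 5, 10, 9, 4, 2, 3, 1).

Rothe diagram D(w) (34 cells), 6 SE-corners (essential conditions):

[(1, 6, 0), (3, 5, 0), (5, 9, 4), (6, 4, 0), (7, 3, 0), (9, 1, 0)]


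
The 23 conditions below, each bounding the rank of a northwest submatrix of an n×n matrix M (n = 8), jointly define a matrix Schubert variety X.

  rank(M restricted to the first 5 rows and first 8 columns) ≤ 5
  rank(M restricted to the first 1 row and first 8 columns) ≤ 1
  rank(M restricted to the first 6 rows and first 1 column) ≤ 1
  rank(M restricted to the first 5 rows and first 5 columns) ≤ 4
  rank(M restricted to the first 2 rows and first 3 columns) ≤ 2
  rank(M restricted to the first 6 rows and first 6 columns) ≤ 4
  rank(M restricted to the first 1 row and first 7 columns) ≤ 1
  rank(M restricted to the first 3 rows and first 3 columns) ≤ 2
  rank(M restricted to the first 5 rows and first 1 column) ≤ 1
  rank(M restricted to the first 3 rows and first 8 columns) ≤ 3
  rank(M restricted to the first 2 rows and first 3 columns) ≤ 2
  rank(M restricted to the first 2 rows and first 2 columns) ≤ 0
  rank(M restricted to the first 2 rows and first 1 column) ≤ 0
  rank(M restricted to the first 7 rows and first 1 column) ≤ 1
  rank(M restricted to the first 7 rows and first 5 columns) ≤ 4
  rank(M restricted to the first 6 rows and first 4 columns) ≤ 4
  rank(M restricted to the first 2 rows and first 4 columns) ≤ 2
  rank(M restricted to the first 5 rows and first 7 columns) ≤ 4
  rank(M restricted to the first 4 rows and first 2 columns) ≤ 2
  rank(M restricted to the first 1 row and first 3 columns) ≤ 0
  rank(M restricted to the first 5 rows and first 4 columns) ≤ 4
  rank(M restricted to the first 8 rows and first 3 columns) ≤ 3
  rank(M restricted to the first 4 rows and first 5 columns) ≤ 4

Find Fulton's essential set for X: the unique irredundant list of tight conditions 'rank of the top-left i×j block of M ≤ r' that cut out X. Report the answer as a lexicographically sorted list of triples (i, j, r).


Reconstructing r_w from the 23 given conditions:

  R[1]: 0 | 0 | 0 | 1 | 1 | 1 | 1 | 1
  R[2]: 0 | 0 | 1 | 2 | 2 | 2 | 2 | 2
  R[3]: 1 | 1 | 2 | 3 | 3 | 3 | 3 | 3
  R[4]: 1 | 2 | 3 | 4 | 4 | 4 | 4 | 4
  R[5]: 1 | 2 | 3 | 4 | 4 | 4 | 4 | 5
  R[6]: 1 | 2 | 3 | 4 | 4 | 4 | 5 | 6
  R[7]: 1 | 2 | 3 | 4 | 4 | 5 | 6 | 7
  R[8]: 1 | 2 | 3 | 4 | 5 | 6 | 7 | 8

so w = (4, 3, 1, 2, 8, 7, 6, 5).

5 SE-corners of the 11-cell Rothe diagram give Ess(w):

[(1, 3, 0), (2, 2, 0), (5, 7, 4), (6, 6, 4), (7, 5, 4)]


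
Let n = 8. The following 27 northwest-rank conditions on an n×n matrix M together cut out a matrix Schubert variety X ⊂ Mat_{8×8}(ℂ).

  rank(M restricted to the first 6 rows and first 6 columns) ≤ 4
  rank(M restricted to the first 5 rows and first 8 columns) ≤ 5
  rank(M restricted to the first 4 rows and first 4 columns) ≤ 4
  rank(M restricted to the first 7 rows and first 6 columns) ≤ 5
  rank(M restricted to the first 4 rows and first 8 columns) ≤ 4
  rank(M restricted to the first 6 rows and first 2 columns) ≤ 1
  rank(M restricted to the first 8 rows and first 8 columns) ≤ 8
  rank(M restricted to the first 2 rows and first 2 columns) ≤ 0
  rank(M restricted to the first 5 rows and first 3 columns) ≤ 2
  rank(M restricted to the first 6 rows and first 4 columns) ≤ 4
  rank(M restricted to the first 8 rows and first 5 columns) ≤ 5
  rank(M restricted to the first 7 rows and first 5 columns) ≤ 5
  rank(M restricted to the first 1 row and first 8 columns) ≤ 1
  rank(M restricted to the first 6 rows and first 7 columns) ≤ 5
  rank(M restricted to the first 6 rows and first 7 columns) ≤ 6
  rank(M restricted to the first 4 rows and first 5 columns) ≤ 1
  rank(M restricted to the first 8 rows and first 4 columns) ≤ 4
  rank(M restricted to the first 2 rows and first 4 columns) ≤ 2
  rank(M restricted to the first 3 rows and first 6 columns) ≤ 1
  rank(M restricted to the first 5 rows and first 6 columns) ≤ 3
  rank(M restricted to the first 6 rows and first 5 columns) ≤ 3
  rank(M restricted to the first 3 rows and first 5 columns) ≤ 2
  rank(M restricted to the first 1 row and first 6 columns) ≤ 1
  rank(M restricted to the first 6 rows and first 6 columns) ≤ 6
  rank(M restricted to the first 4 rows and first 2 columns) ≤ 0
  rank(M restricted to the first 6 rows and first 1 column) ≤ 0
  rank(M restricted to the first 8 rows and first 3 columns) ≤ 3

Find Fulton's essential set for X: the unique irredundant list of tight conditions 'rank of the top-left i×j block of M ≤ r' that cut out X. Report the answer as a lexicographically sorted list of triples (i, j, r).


Rank table r_w(8×8) implied by the 27 constraints:

  0 0 1 1 1 1 1 1
  0 0 1 1 1 1 2 2
  0 0 1 1 1 1 2 3
  0 0 1 1 1 2 3 4
  0 1 2 2 2 3 4 5
  0 1 2 3 3 4 5 6
  1 2 3 4 4 5 6 7
  1 2 3 4 5 6 7 8

reading off 1-entries of Δ²R: w = (3, 7, 8, 6, 2, 4, 1, 5).

ℓ(w)=18; the 4 essential cells (i,j,r):

[(3, 6, 1), (4, 2, 0), (4, 5, 1), (6, 1, 0)]


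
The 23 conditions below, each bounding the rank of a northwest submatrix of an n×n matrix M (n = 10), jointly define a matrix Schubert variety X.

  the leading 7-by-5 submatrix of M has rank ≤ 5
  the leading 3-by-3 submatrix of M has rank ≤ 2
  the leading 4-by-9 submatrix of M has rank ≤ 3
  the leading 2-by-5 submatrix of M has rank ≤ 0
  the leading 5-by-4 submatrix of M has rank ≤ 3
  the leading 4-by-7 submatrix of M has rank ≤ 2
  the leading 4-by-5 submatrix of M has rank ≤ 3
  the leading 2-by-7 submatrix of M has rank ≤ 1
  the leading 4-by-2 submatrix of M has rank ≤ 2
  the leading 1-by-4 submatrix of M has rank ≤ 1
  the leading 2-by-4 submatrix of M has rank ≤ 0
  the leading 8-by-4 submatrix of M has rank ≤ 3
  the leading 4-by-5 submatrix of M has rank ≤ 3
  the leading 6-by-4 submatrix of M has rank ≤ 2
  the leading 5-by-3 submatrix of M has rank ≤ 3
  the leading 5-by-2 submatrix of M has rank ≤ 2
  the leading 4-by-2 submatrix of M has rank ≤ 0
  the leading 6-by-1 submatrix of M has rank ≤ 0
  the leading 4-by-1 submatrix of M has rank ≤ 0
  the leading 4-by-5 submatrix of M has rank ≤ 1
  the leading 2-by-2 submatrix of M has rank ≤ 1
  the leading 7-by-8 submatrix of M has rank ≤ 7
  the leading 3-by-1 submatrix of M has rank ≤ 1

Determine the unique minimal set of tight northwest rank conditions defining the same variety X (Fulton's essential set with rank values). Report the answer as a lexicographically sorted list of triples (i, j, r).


Rank table r_w(10×10) implied by the 23 constraints:

  i=1: 0, 0, 0, 0, 0, 1, 1, 1, 1, 1
  i=2: 0, 0, 0, 0, 0, 1, 1, 2, 2, 2
  i=3: 0, 0, 1, 1, 1, 2, 2, 3, 3, 3
  i=4: 0, 0, 1, 1, 1, 2, 2, 3, 3, 4
  i=5: 0, 1, 2, 2, 2, 3, 3, 4, 4, 5
  i=6: 0, 1, 2, 2, 3, 4, 4, 5, 5, 6
  i=7: 1, 2, 3, 3, 4, 5, 5, 6, 6, 7
  i=8: 1, 2, 3, 3, 4, 5, 6, 7, 7, 8
  i=9: 1, 2, 3, 4, 5, 6, 7, 8, 8, 9
  i=10: 1, 2, 3, 4, 5, 6, 7, 8, 9, 10

so w = (6, 8, 3, 10, 2, 5, 1, 7, 4, 9).

9 SE-corners of the 23-cell Rothe diagram give Ess(w):

[(2, 5, 0), (2, 7, 1), (4, 2, 0), (4, 5, 1), (4, 7, 2), (4, 9, 3), (6, 1, 0), (6, 4, 2), (8, 4, 3)]


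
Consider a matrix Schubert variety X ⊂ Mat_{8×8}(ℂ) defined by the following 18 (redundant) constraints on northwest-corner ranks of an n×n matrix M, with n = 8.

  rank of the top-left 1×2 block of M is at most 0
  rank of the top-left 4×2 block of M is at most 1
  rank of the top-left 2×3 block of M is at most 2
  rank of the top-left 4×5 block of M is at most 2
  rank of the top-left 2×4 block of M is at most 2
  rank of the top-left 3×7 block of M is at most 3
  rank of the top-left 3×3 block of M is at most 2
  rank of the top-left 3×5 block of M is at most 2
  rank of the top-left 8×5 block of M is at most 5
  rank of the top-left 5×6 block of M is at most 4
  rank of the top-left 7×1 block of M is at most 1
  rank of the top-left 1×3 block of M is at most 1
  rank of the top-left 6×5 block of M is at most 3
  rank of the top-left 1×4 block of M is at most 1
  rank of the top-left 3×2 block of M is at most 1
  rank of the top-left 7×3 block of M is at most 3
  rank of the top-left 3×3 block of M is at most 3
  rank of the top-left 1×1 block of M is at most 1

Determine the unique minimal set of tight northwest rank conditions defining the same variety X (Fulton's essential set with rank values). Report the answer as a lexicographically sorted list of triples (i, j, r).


Computing R[i][j] = min implied NW-rank bound (n=8, 18 conditions):

  R[1]: 0 0 1 1 1 1 1 1
  R[2]: 1 1 2 2 2 2 2 2
  R[3]: 1 1 2 2 2 3 3 3
  R[4]: 1 1 2 2 2 3 4 4
  R[5]: 1 2 3 3 3 4 5 5
  R[6]: 1 2 3 3 3 4 5 6
  R[7]: 1 2 3 4 4 5 6 7
  R[8]: 1 2 3 4 5 6 7 8

the unique w with this rank table is (3, 1, 6, 7, 2, 8, 4, 5).

|D(w)|=10, |Ess(w)|=4:

[(1, 2, 0), (4, 2, 1), (4, 5, 2), (6, 5, 3)]


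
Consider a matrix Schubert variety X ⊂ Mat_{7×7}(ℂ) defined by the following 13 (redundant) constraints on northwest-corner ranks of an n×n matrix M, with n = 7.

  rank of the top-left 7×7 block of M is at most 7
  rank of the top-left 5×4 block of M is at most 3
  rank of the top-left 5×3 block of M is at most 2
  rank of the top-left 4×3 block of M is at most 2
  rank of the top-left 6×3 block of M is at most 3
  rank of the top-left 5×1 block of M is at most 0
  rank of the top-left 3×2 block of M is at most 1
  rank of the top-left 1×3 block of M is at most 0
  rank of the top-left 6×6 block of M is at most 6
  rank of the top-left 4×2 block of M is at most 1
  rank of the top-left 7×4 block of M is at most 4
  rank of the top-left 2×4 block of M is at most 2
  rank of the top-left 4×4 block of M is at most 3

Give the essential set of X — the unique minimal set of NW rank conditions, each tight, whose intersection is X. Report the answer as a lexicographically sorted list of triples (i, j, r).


Propagating the 13 rank bounds to every northwest block:

  i=1: 0 0 0 1 1 1 1
  i=2: 0 1 1 2 2 2 2
  i=3: 0 1 2 3 3 3 3
  i=4: 0 1 2 3 4 4 4
  i=5: 0 1 2 3 4 5 5
  i=6: 1 2 3 4 5 6 6
  i=7: 1 2 3 4 5 6 7

hence w(1..7) = (4, 2, 3, 5, 6, 1, 7).

D(w) has 7 cells with 2 SE-corners; essential set:

[(1, 3, 0), (5, 1, 0)]


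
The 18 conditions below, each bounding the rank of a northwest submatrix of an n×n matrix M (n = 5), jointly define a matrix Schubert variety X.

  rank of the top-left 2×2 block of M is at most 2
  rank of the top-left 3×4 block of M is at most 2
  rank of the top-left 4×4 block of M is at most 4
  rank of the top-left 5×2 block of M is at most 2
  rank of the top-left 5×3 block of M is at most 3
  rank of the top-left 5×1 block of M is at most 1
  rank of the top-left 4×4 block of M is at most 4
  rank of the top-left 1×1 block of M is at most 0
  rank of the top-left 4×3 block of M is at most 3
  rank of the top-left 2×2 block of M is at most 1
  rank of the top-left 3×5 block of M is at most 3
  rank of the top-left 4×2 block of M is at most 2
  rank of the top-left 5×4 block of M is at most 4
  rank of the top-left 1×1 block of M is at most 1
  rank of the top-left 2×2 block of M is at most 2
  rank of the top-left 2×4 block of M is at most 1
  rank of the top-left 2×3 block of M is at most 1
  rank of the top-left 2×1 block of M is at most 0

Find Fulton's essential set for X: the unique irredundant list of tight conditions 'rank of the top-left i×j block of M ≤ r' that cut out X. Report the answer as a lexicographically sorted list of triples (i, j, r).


Computing R[i][j] = min implied NW-rank bound (n=5, 18 conditions):

  row 1: 0, 1, 1, 1, 1
  row 2: 0, 1, 1, 1, 2
  row 3: 1, 2, 2, 2, 3
  row 4: 1, 2, 3, 3, 4
  row 5: 1, 2, 3, 4, 5

the unique w with this rank table is (2, 5, 1, 3, 4).

Rothe diagram D(w) (4 cells), 2 SE-corners (essential conditions):

[(2, 1, 0), (2, 4, 1)]


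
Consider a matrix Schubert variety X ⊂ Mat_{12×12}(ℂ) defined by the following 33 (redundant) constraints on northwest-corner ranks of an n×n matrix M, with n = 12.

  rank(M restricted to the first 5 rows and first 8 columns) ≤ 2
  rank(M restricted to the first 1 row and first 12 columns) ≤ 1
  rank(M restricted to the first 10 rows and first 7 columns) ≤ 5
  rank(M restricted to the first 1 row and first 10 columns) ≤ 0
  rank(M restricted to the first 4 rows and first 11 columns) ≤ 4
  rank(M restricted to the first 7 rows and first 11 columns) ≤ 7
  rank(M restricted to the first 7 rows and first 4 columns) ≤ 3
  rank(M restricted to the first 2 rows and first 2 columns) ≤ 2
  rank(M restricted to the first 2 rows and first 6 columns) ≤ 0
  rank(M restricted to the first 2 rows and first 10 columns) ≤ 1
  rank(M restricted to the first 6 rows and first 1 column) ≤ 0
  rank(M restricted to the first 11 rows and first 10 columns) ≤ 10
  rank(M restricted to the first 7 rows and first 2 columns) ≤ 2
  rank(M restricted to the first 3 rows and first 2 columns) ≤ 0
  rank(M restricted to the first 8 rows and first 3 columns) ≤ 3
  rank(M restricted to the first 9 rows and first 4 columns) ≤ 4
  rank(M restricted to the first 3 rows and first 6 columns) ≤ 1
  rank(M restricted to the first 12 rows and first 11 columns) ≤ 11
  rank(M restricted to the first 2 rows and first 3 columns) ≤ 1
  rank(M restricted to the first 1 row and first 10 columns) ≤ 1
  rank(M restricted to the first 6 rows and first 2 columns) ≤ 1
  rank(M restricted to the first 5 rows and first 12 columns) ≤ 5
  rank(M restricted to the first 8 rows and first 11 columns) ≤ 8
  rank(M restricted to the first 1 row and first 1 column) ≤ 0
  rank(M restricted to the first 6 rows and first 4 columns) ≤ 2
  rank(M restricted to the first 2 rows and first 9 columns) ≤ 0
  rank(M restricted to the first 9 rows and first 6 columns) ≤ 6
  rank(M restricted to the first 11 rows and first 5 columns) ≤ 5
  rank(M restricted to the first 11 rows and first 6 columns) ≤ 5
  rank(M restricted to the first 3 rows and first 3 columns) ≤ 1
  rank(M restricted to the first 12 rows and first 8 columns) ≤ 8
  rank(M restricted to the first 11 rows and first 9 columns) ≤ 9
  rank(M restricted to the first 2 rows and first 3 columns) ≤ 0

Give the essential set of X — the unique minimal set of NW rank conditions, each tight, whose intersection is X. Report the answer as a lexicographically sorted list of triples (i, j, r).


Rank table r_w(12×12) implied by the 33 constraints:

  i=1: 0  0  0  0  0  0  0  0  0  0  1  1
  i=2: 0  0  0  0  0  0  0  0  0  1  2  2
  i=3: 0  0  1  1  1  1  1  1  1  2  3  3
  i=4: 0  1  2  2  2  2  2  2  2  3  4  4
  i=5: 0  1  2  2  2  2  2  2  3  4  5  5
  i=6: 0  1  2  2  3  3  3  3  4  5  6  6
  i=7: 1  2  3  3  4  4  4  4  5  6  7  7
  i=8: 1  2  3  4  5  5  5  5  6  7  8  8
  i=9: 1  2  3  4  5  5  5  6  7  8  9  9
  i=10: 1  2  3  4  5  5  5  6  7  8  9  10
  i=11: 1  2  3  4  5  5  6  7  8  9  10  11
  i=12: 1  2  3  4  5  6  7  8  9  10  11  12

so w = (11, 10, 3, 2, 9, 5, 1, 4, 8, 12, 7, 6).

|D(w)|=35, |Ess(w)|=8:

[(1, 10, 0), (2, 9, 0), (3, 2, 0), (5, 8, 2), (6, 1, 0), (6, 4, 2), (10, 7, 5), (11, 6, 5)]


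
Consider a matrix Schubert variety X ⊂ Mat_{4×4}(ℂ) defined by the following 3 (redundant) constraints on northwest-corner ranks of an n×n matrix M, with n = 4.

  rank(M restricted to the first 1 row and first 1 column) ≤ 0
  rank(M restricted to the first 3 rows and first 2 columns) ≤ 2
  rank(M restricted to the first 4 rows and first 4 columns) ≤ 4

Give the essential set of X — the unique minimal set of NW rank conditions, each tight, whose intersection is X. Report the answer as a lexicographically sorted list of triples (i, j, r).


Recovering R(i,j) via the rank-extension bound from the 3 conditions:

  i=1: 0  1  1  1
  i=2: 1  2  2  2
  i=3: 1  2  3  3
  i=4: 1  2  3  4

reading off 1-entries of Δ²R: w = (2, 1, 3, 4).

D(w) has 1 cell with 1 SE-corner; essential set:

[(1, 1, 0)]


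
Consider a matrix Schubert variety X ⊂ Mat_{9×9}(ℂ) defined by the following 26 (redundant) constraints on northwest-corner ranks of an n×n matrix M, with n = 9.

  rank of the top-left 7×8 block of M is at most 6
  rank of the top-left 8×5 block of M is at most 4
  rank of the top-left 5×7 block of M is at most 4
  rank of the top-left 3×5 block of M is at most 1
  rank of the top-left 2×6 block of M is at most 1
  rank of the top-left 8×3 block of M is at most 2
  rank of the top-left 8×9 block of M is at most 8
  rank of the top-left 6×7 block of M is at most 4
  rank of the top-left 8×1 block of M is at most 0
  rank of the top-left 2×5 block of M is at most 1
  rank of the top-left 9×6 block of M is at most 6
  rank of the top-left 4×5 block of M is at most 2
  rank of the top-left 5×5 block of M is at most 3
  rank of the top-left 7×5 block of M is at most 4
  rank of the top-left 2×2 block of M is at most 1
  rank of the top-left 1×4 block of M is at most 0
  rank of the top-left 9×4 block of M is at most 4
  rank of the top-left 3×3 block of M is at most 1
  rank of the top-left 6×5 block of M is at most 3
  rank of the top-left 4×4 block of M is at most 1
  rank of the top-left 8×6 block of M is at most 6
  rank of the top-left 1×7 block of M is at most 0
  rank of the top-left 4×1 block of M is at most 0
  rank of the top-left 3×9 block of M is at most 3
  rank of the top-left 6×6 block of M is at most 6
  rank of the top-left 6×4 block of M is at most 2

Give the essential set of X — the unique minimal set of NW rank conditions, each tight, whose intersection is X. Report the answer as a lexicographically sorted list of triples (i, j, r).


Reconstructing r_w from the 26 given conditions:

  R[1]: 0  0  0  0  0  0  0  1  1
  R[2]: 0  1  1  1  1  1  1  2  2
  R[3]: 0  1  1  1  1  2  2  3  3
  R[4]: 0  1  1  1  2  3  3  4  4
  R[5]: 0  1  2  2  3  4  4  5  5
  R[6]: 0  1  2  2  3  4  4  5  6
  R[7]: 0  1  2  3  4  5  5  6  7
  R[8]: 0  1  2  3  4  5  6  7  8
  R[9]: 1  2  3  4  5  6  7  8  9

reading off 1-entries of Δ²R: w = (8, 2, 6, 5, 3, 9, 4, 7, 1).

6 SE-corners of the 21-cell Rothe diagram give Ess(w):

[(1, 7, 0), (3, 5, 1), (4, 4, 1), (6, 4, 2), (6, 7, 4), (8, 1, 0)]


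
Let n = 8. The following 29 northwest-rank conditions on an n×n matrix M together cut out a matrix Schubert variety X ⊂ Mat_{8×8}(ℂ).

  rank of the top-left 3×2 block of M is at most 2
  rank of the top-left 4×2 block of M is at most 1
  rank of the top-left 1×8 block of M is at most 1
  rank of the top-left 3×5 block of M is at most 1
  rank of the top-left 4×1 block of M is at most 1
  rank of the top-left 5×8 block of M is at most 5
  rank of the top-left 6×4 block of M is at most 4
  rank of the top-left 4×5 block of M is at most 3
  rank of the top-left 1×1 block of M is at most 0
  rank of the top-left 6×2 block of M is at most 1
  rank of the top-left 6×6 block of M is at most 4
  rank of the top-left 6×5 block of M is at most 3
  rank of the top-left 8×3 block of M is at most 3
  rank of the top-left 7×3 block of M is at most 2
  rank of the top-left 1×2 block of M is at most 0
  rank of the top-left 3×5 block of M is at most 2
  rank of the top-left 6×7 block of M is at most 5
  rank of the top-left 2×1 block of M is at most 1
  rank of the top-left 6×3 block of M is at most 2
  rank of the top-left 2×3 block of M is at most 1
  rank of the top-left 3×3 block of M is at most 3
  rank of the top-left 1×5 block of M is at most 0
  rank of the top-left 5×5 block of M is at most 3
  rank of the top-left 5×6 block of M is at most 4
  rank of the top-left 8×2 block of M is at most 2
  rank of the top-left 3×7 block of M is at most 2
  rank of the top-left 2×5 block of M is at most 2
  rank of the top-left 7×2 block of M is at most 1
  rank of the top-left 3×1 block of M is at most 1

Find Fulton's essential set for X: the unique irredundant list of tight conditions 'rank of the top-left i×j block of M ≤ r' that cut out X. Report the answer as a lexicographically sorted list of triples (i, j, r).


Recovering R(i,j) via the rank-extension bound from the 29 conditions:

  R[1]: 0, 0, 0, 0, 0, 1, 1, 1
  R[2]: 1, 1, 1, 1, 1, 2, 2, 2
  R[3]: 1, 1, 1, 1, 1, 2, 2, 3
  R[4]: 1, 1, 2, 2, 2, 3, 3, 4
  R[5]: 1, 1, 2, 3, 3, 4, 4, 5
  R[6]: 1, 1, 2, 3, 3, 4, 5, 6
  R[7]: 1, 1, 2, 3, 4, 5, 6, 7
  R[8]: 1, 2, 3, 4, 5, 6, 7, 8

second differences of R give the permutation w = (6, 1, 8, 3, 4, 7, 5, 2).

Rothe diagram D(w) (15 cells), 5 SE-corners (essential conditions):

[(1, 5, 0), (3, 5, 1), (3, 7, 2), (6, 5, 3), (7, 2, 1)]


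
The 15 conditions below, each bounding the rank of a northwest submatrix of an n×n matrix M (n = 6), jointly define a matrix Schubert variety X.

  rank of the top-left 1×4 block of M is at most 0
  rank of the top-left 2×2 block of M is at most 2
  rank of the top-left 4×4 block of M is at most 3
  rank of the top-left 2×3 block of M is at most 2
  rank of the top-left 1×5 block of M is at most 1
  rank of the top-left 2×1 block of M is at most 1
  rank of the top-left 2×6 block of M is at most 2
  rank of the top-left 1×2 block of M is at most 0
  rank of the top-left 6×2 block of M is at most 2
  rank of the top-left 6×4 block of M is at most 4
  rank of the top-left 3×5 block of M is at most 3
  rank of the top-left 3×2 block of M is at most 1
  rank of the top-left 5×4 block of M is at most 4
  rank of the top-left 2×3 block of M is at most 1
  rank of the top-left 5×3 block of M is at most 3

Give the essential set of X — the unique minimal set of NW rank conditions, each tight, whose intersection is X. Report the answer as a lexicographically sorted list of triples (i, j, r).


Computing R[i][j] = min implied NW-rank bound (n=6, 15 conditions):

  R[1]: 0, 0, 0, 0, 1, 1
  R[2]: 1, 1, 1, 1, 2, 2
  R[3]: 1, 1, 2, 2, 3, 3
  R[4]: 1, 2, 3, 3, 4, 4
  R[5]: 1, 2, 3, 4, 5, 5
  R[6]: 1, 2, 3, 4, 5, 6

giving w = (5, 1, 3, 2, 4, 6) via Δ²R.

|D(w)|=5, |Ess(w)|=2:

[(1, 4, 0), (3, 2, 1)]


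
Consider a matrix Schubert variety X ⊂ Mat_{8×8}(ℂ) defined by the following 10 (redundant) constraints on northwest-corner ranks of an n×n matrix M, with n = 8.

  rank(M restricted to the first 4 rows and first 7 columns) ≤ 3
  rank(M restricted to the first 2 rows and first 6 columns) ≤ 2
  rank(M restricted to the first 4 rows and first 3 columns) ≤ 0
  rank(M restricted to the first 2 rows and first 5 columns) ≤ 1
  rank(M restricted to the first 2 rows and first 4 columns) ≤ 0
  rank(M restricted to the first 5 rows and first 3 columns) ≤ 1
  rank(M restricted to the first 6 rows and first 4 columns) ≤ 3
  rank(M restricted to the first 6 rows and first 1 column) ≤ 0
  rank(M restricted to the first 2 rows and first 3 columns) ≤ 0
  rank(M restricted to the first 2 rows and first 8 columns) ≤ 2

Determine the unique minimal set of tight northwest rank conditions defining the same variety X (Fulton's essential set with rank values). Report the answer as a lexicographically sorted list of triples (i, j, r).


Recovering R(i,j) via the rank-extension bound from the 10 conditions:

  i=1: 0  0  0  0  1  1  1  1
  i=2: 0  0  0  0  1  2  2  2
  i=3: 0  0  0  1  2  3  3  3
  i=4: 0  0  0  1  2  3  3  4
  i=5: 0  1  1  2  3  4  4  5
  i=6: 0  1  2  3  4  5  5  6
  i=7: 1  2  3  4  5  6  6  7
  i=8: 1  2  3  4  5  6  7  8

giving w = (5, 6, 4, 8, 2, 3, 1, 7) via Δ²R.

Rothe diagram D(w) (17 cells), 4 SE-corners (essential conditions):

[(2, 4, 0), (4, 3, 0), (4, 7, 3), (6, 1, 0)]
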